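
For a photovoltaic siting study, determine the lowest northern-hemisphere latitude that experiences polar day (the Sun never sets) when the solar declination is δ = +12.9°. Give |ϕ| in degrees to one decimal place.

Polar day requires cos h₀ = −tan ϕ tan δ ≤ −1, i.e. tan ϕ tan δ ≥ 1.
The boundary is |tan ϕ| · |tan δ| = 1, so |ϕ| = 90° − |δ| = 90° − 12.9° = 77.1° in the northern hemisphere.

|ϕ| = 77.1°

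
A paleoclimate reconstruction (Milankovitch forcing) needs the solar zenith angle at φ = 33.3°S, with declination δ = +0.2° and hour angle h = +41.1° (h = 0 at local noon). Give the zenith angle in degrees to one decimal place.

cos θ_z = sin φ sin δ + cos φ cos δ cos h = -0.001916 + 0.629830 = 0.627914.
θ_z = arccos(0.627914) = 51.1°.

θ_z = 51.1°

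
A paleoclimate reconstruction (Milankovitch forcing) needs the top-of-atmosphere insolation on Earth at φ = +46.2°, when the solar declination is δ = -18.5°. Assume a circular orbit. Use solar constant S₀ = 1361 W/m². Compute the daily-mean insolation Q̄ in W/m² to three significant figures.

cos H₀ = −tan(+46.2°) tan(-18.500°) = 0.3489, H₀ = 1.2144 rad.
Bracket: H₀ sin φ sin δ + cos φ cos δ sin H₀ = 1.2144×0.72176×-0.31730 + 0.69214×0.94832×0.93716 = -0.278115 + 0.615124 = 0.337009.
Q̄ = (S₀/π) × [bracket] = (1361/π) × 0.337009 = 146.0 W/m².

Q̄ ≈ 146 W/m²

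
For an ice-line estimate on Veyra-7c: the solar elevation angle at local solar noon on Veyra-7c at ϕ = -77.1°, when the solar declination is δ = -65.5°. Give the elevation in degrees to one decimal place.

78.4°

At local noon the hour angle is zero, so the zenith angle equals |ϕ − δ| = |-77.1° − (-65.500°)| = 11.600°.
Elevation = 90° − 11.600° = 78.4°.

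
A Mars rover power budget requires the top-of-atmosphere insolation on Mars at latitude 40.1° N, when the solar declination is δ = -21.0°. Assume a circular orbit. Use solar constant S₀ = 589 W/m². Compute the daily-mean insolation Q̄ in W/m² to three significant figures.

Q̄ ≈ 73.0 W/m²

cos H₀ = −tan(+40.1°) tan(-21.000°) = 0.3232, H₀ = 1.2416 rad.
Bracket: H₀ sin φ sin δ + cos φ cos δ sin H₀ = 1.2416×0.64412×-0.35837 + 0.76492×0.93358×0.94632 = -0.286603 + 0.675780 = 0.389177.
Q̄ = (S₀/π) × [bracket] = (589/π) × 0.389177 = 72.96 W/m².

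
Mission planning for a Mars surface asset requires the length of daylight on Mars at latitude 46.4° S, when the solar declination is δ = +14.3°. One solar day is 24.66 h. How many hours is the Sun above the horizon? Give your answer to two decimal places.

10.20 h

cos h₀ = −tan ϕ · tan δ = −tan(-46.4°) × tan(+14.300°) = 0.2677, so h₀ = 1.2998 rad = 74.47°.
Daylight = 2h₀/(2π) × 24.66 h = (1.2998/π) × 24.66 = 10.20 h.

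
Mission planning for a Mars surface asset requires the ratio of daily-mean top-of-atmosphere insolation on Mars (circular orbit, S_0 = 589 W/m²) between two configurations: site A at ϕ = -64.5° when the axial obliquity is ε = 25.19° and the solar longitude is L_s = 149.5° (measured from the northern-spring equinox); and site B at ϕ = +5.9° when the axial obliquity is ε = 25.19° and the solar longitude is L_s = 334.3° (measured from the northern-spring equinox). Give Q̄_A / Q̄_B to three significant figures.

Q̄_A / Q̄_B ≈ 0.169

— Configuration A (ϕ=-64.5°):
Solar declination: sin δ = sin ε · sin L_s = sin 25.19° × sin 149.5° = 0.21602, so δ = +12.475°.
cos h₀ = −tan(-64.5°) tan(+12.475°) = 0.4638, h₀ = 1.0885 rad.
Bracket: h₀ sin ϕ sin δ + cos ϕ cos δ sin h₀ = 1.0885×-0.90259×0.21602 + 0.43051×0.97639×0.88592 = -0.212233 + 0.372393 = 0.160160.
Q̄ = (S_0/π) × [bracket] = (589/π) × 0.160160 = 30.028 W/m².
— Configuration B (ϕ=+5.9°):
Solar declination: sin δ = sin ε · sin L_s = sin 25.19° × sin 334.3° = -0.18457, so δ = -10.636°.
cos h₀ = −tan(+5.9°) tan(-10.636°) = 0.0194, h₀ = 1.5514 rad.
Bracket: h₀ sin ϕ sin δ + cos ϕ cos δ sin h₀ = 1.5514×0.10279×-0.18457 + 0.99470×0.98282×0.99981 = -0.029433 + 0.977425 = 0.947992.
Q̄ = (S_0/π) × [bracket] = (589/π) × 0.947992 = 177.73 W/m².
Ratio Q̄_A / Q̄_B = 30.028 / 177.73 = 0.1690.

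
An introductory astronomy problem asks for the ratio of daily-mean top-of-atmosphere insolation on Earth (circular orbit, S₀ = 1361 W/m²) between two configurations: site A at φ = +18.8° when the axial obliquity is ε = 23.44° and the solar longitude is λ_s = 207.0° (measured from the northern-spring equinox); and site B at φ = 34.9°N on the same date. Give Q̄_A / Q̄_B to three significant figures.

— Configuration A (φ=+18.8°):
Solar declination: sin δ = sin ε · sin λ_s = sin 23.44° × sin 207.0° = -0.18059, so δ = -10.404°.
cos H₀ = −tan(+18.8°) tan(-10.404°) = 0.0625, H₀ = 1.5082 rad.
Bracket: H₀ sin φ sin δ + cos φ cos δ sin H₀ = 1.5082×0.32227×-0.18059 + 0.94665×0.98356×0.99804 = -0.087775 + 0.929262 = 0.841487.
Q̄ = (S₀/π) × [bracket] = (1361/π) × 0.841487 = 364.55 W/m².
— Configuration B (φ=+34.9°):
cos H₀ = −tan(+34.9°) tan(-10.404°) = 0.1281, H₀ = 1.4424 rad.
Bracket: H₀ sin φ sin δ + cos φ cos δ sin H₀ = 1.4424×0.57215×-0.18059 + 0.82015×0.98356×0.99176 = -0.149035 + 0.800020 = 0.650985.
Q̄ = (S₀/π) × [bracket] = (1361/π) × 0.650985 = 282.02 W/m².
Ratio Q̄_A / Q̄_B = 364.55 / 282.02 = 1.293.

Q̄_A / Q̄_B ≈ 1.29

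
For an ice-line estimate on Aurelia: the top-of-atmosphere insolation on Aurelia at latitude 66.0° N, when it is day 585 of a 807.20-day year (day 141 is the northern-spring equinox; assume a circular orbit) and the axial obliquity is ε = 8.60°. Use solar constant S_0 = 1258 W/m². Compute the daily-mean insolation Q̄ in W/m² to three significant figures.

Q̄ ≈ 137 W/m²

Solar longitude: L_s = 360° × (585 − 141)/807.20 = 198.018°.
sin δ = sin 8.60° × sin 198.018° = -0.04625, so δ = -2.651°.
cos h₀ = −tan(+66.0°) tan(-2.651°) = 0.1040, h₀ = 1.4666 rad.
Bracket: h₀ sin ϕ sin δ + cos ϕ cos δ sin h₀ = 1.4666×0.91355×-0.04625 + 0.40674×0.99893×0.99458 = -0.061966 + 0.404103 = 0.342137.
Q̄ = (S_0/π) × [bracket] = (1258/π) × 0.342137 = 137.0 W/m².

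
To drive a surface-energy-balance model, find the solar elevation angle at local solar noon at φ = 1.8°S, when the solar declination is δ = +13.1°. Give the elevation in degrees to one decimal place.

At local noon the hour angle is zero, so the zenith angle equals |φ − δ| = |-1.8° − (+13.100°)| = 14.900°.
Elevation = 90° − 14.900° = 75.1°.

75.1°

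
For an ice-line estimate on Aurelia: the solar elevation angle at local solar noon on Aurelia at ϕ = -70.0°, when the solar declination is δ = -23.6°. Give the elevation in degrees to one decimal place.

At local noon the hour angle is zero, so the zenith angle equals |ϕ − δ| = |-70.0° − (-23.600°)| = 46.400°.
Elevation = 90° − 46.400° = 43.6°.

43.6°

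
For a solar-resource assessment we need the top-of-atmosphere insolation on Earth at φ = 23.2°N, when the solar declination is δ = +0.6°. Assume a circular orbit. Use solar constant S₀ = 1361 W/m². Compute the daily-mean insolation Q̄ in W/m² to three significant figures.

cos H₀ = −tan(+23.2°) tan(+0.600°) = -0.0045, H₀ = 1.5753 rad.
Bracket: H₀ sin φ sin δ + cos φ cos δ sin H₀ = 1.5753×0.39394×0.01047 + 0.91914×0.99995×0.99999 = 0.006497 + 0.919085 = 0.925582.
Q̄ = (S₀/π) × [bracket] = (1361/π) × 0.925582 = 401.0 W/m².

Q̄ ≈ 401 W/m²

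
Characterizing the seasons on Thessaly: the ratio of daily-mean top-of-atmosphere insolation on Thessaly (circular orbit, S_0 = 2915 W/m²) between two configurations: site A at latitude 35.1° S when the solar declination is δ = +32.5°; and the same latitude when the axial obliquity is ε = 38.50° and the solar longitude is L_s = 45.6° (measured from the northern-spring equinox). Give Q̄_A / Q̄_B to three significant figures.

— Configuration A (ϕ=-35.1°):
cos h₀ = −tan(-35.1°) tan(+32.500°) = 0.4477, h₀ = 1.1066 rad.
Bracket: h₀ sin ϕ sin δ + cos ϕ cos δ sin h₀ = 1.1066×-0.57501×0.53730 + 0.81815×0.84339×0.89416 = -0.341887 + 0.616988 = 0.275101.
Q̄ = (S_0/π) × [bracket] = (2915/π) × 0.275101 = 255.26 W/m².
— Configuration B (ϕ=-35.1°):
Solar declination: sin δ = sin ε · sin L_s = sin 38.50° × sin 45.6° = 0.44477, so δ = +26.409°.
cos h₀ = −tan(-35.1°) tan(+26.409°) = 0.3490, h₀ = 1.2143 rad.
Bracket: h₀ sin ϕ sin δ + cos ϕ cos δ sin h₀ = 1.2143×-0.57501×0.44477 + 0.81815×0.89564×0.93712 = -0.310554 + 0.686691 = 0.376137.
Q̄ = (S_0/π) × [bracket] = (2915/π) × 0.376137 = 349.01 W/m².
Ratio Q̄_A / Q̄_B = 255.26 / 349.01 = 0.7314.

Q̄_A / Q̄_B ≈ 0.731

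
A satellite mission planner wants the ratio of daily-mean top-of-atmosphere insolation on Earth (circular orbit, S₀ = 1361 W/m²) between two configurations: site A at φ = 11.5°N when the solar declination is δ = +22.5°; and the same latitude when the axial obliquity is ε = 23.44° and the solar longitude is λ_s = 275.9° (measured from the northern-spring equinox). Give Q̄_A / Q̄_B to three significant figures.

Q̄_A / Q̄_B ≈ 1.32

— Configuration A (φ=+11.5°):
cos H₀ = −tan(+11.5°) tan(+22.500°) = -0.0843, H₀ = 1.6552 rad.
Bracket: H₀ sin φ sin δ + cos φ cos δ sin H₀ = 1.6552×0.19937×0.38268 + 0.97992×0.92388×0.99644 = 0.126283 + 0.902106 = 1.028389.
Q̄ = (S₀/π) × [bracket] = (1361/π) × 1.028389 = 445.52 W/m².
— Configuration B (φ=+11.5°):
Solar declination: sin δ = sin ε · sin λ_s = sin 23.44° × sin 275.9° = -0.39568, so δ = -23.308°.
cos H₀ = −tan(+11.5°) tan(-23.308°) = 0.0877, H₀ = 1.4830 rad.
Bracket: H₀ sin φ sin δ + cos φ cos δ sin H₀ = 1.4830×0.19937×-0.39568 + 0.97992×0.91839×0.99615 = -0.116989 + 0.896484 = 0.779495.
Q̄ = (S₀/π) × [bracket] = (1361/π) × 0.779495 = 337.69 W/m².
Ratio Q̄_A / Q̄_B = 445.52 / 337.69 = 1.319.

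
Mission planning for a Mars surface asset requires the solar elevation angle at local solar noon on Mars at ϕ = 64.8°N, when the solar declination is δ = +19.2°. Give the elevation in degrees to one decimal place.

At local noon the hour angle is zero, so the zenith angle equals |ϕ − δ| = |+64.8° − (+19.200°)| = 45.600°.
Elevation = 90° − 45.600° = 44.4°.

44.4°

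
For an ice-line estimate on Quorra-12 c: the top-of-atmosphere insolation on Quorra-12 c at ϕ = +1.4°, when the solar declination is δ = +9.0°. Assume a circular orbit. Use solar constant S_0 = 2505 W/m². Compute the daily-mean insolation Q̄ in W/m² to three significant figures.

cos h₀ = −tan(+1.4°) tan(+9.000°) = -0.0039, h₀ = 1.5747 rad.
Bracket: h₀ sin ϕ sin δ + cos ϕ cos δ sin h₀ = 1.5747×0.02443×0.15643 + 0.99970×0.98769×0.99999 = 0.006018 + 0.987384 = 0.993402.
Q̄ = (S_0/π) × [bracket] = (2505/π) × 0.993402 = 792.1 W/m².

Q̄ ≈ 792 W/m²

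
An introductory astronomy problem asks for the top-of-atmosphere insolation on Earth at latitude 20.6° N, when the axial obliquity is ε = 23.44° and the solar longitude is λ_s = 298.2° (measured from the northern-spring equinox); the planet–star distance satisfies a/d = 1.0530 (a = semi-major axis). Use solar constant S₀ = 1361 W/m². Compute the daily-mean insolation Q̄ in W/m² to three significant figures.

Solar declination: sin δ = sin ε · sin λ_s = sin 23.44° × sin 298.2° = -0.35057, so δ = -20.522°.
cos H₀ = −tan(+20.6°) tan(-20.522°) = 0.1407, H₀ = 1.4296 rad.
Bracket: H₀ sin φ sin δ + cos φ cos δ sin H₀ = 1.4296×0.35184×-0.35057 + 0.93606×0.93654×0.99005 = -0.176333 + 0.867935 = 0.691602.
Inverse-square distance factor (a/d)² = 1.0530² = 1.108809.
Q̄ = (S₀/π) × 1.108809 × [bracket] = (1361/π) × 1.108809 × 0.691602 = 332.2 W/m².

Q̄ ≈ 332 W/m²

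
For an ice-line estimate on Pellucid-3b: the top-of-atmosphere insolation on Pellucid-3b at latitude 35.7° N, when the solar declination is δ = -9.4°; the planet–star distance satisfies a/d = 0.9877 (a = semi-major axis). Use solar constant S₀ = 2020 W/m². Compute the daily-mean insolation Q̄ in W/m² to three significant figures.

cos H₀ = −tan(+35.7°) tan(-9.400°) = 0.1190, H₀ = 1.4516 rad.
Bracket: H₀ sin φ sin δ + cos φ cos δ sin H₀ = 1.4516×0.58354×-0.16333 + 0.81208×0.98657×0.99290 = -0.138351 + 0.795485 = 0.657134.
Inverse-square distance factor (a/d)² = 0.9877² = 0.975551.
Q̄ = (S₀/π) × 0.975551 × [bracket] = (2020/π) × 0.975551 × 0.657134 = 412.2 W/m².

Q̄ ≈ 412 W/m²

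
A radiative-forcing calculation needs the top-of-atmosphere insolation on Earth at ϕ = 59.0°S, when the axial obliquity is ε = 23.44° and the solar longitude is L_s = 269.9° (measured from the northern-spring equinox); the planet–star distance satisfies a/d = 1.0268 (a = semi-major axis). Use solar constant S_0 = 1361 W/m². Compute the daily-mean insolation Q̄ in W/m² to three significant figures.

Solar declination: sin δ = sin ε · sin L_s = sin 23.44° × sin 269.9° = -0.39779, so δ = -23.440°.
cos h₀ = −tan(-59.0°) tan(-23.440°) = -0.7216, h₀ = 2.3769 rad.
Bracket: h₀ sin ϕ sin δ + cos ϕ cos δ sin h₀ = 2.3769×-0.85717×-0.39779 + 0.51504×0.91748×0.69233 = 0.810460 + 0.327153 = 1.137613.
Inverse-square distance factor (a/d)² = 1.0268² = 1.054318.
Q̄ = (S_0/π) × 1.054318 × [bracket] = (1361/π) × 1.054318 × 1.137613 = 519.6 W/m².

Q̄ ≈ 520 W/m²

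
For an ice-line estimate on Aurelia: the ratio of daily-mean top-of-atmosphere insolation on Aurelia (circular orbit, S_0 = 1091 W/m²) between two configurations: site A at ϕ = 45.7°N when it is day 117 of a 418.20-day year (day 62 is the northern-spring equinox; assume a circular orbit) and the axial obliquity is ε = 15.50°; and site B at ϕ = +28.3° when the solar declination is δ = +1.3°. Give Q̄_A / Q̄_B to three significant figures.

Q̄_A / Q̄_B ≈ 1.03

— Configuration A (ϕ=+45.7°):
Solar longitude: L_s = 360° × (117 − 62)/418.20 = 47.346°.
sin δ = sin 15.50° × sin 47.346° = 0.19654, so δ = +11.335°.
cos h₀ = −tan(+45.7°) tan(+11.335°) = -0.2054, h₀ = 1.7777 rad.
Bracket: h₀ sin ϕ sin δ + cos ϕ cos δ sin h₀ = 1.7777×0.71569×0.19654 + 0.69842×0.98050×0.97868 = 0.250054 + 0.670201 = 0.920255.
Q̄ = (S_0/π) × [bracket] = (1091/π) × 0.920255 = 319.58 W/m².
— Configuration B (ϕ=+28.3°):
cos h₀ = −tan(+28.3°) tan(+1.300°) = -0.0122, h₀ = 1.5830 rad.
Bracket: h₀ sin ϕ sin δ + cos ϕ cos δ sin h₀ = 1.5830×0.47409×0.02269 + 0.88048×0.99974×0.99993 = 0.017028 + 0.880189 = 0.897217.
Q̄ = (S_0/π) × [bracket] = (1091/π) × 0.897217 = 311.58 W/m².
Ratio Q̄_A / Q̄_B = 319.58 / 311.58 = 1.026.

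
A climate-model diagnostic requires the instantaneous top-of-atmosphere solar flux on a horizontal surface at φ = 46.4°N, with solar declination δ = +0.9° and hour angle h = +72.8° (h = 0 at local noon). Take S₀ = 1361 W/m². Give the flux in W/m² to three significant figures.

293 W/m²

cos θ_z = sin φ sin δ + cos φ cos δ cos h = 0.011375 + 0.203901 = 0.215276.
Flux = S₀ · cos θ_z = 1361 × 0.215276 = 293.0 W/m².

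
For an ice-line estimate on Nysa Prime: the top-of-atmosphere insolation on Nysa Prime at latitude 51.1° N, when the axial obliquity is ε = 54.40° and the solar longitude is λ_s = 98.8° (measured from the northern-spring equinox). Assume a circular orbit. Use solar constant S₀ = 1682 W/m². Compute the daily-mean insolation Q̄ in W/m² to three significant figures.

Q̄ ≈ 1.05e+03 W/m²

Solar declination: sin δ = sin ε · sin λ_s = sin 54.40° × sin 98.8° = 0.80353, so δ = +53.468°.
cos H₀ = −tan(+51.1°) tan(+53.468°) = -1.6729 ≤ −1 ⇒ polar day, H₀ = π.
Bracket: H₀ sin φ sin δ + cos φ cos δ sin H₀ = 3.1416×0.77824×0.80353 + 0.62796×0.59527×0.00000 = 1.964566 + 0.000000 = 1.964566.
Q̄ = (S₀/π) × [bracket] = (1682/π) × 1.964566 = 1052 W/m².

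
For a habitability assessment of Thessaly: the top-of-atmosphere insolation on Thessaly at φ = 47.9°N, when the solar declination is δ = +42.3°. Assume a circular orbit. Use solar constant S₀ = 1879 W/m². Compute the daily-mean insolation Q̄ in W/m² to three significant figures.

cos H₀ = −tan(+47.9°) tan(+42.300°) = -1.0070 ≤ −1 ⇒ polar day, H₀ = π.
Bracket: H₀ sin φ sin δ + cos φ cos δ sin H₀ = 3.1416×0.74198×0.67301 + 0.67043×0.73963×0.00000 = 1.568789 + 0.000000 = 1.568789.
Q̄ = (S₀/π) × [bracket] = (1879/π) × 1.568789 = 938.3 W/m².

Q̄ ≈ 938 W/m²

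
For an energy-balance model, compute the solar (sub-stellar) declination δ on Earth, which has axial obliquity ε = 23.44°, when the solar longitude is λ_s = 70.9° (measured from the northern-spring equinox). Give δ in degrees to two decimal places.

sin δ = sin ε · sin λ_s = sin 23.44° × sin 70.9° = 0.375890.
δ = arcsin(0.375890) = +22.08°.

δ = +22.08°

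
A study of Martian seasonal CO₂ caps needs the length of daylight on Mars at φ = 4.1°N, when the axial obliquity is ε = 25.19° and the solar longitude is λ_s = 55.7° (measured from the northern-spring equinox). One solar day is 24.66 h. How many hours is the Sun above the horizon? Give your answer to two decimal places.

12.54 h

Solar declination: sin δ = sin ε · sin λ_s = sin 25.19° × sin 55.7° = 0.35161, so δ = +20.586°.
cos H₀ = −tan φ · tan δ = −tan(+4.1°) × tan(+20.586°) = -0.0269, so H₀ = 1.5977 rad = 91.54°.
Daylight = 2H₀/(2π) × 24.66 h = (1.5977/π) × 24.66 = 12.54 h.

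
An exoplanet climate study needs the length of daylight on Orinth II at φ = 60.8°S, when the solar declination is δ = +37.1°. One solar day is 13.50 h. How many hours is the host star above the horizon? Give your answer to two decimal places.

cos H₀ = −tan φ · tan δ = 1.3532 ≥ 1, so the host star never rises (polar night) and H₀ = 0.
Daylight = 2H₀/(2π) × 13.50 h = (0.0000/π) × 13.50 = 0.00 h.

0.00 h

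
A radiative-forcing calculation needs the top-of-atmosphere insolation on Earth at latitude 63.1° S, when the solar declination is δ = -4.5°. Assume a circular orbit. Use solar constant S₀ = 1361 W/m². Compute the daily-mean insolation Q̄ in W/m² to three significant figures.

cos H₀ = −tan(-63.1°) tan(-4.500°) = -0.1551, H₀ = 1.7266 rad.
Bracket: H₀ sin φ sin δ + cos φ cos δ sin H₀ = 1.7266×-0.89180×-0.07846 + 0.45243×0.99692×0.98789 = 0.120811 + 0.445574 = 0.566385.
Q̄ = (S₀/π) × [bracket] = (1361/π) × 0.566385 = 245.4 W/m².

Q̄ ≈ 245 W/m²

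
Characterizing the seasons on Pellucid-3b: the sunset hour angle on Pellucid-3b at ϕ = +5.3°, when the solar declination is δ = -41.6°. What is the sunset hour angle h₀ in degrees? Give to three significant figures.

h₀ = 85.3°

cos h₀ = −tan ϕ · tan δ = −tan(+5.3°) × tan(-41.600°) = 0.0824, so h₀ = 1.4883 rad = 85.28°.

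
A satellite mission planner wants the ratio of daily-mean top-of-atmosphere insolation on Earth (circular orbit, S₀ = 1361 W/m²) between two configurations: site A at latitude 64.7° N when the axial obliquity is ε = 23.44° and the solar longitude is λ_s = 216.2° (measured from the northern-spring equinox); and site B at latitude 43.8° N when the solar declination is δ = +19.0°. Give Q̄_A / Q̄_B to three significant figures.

Q̄_A / Q̄_B ≈ 0.128

— Configuration A (φ=+64.7°):
Solar declination: sin δ = sin ε · sin λ_s = sin 23.44° × sin 216.2° = -0.23494, so δ = -13.588°.
cos H₀ = −tan(+64.7°) tan(-13.588°) = 0.5113, H₀ = 1.0341 rad.
Bracket: H₀ sin φ sin δ + cos φ cos δ sin H₀ = 1.0341×0.90408×-0.23494 + 0.42736×0.97201×0.85939 = -0.219648 + 0.356989 = 0.137341.
Q̄ = (S₀/π) × [bracket] = (1361/π) × 0.137341 = 59.499 W/m².
— Configuration B (φ=+43.8°):
cos H₀ = −tan(+43.8°) tan(+19.000°) = -0.3302, H₀ = 1.9073 rad.
Bracket: H₀ sin φ sin δ + cos φ cos δ sin H₀ = 1.9073×0.69214×0.32557 + 0.72176×0.94552×0.94391 = 0.429791 + 0.644161 = 1.073952.
Q̄ = (S₀/π) × [bracket] = (1361/π) × 1.073952 = 465.26 W/m².
Ratio Q̄_A / Q̄_B = 59.499 / 465.26 = 0.1279.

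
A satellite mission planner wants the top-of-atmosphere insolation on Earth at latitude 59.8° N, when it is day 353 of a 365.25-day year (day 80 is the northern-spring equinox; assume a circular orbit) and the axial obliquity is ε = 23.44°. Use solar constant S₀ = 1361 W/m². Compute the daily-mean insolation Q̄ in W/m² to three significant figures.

Solar longitude: λ_s = 360° × (353 − 80)/365.25 = 269.076°.
sin δ = sin 23.44° × sin 269.076° = -0.39774, so δ = -23.437°.
cos H₀ = −tan(+59.8°) tan(-23.437°) = 0.7448, H₀ = 0.7305 rad.
Bracket: H₀ sin φ sin δ + cos φ cos δ sin H₀ = 0.7305×0.86427×-0.39774 + 0.50302×0.91750×0.66726 = -0.251113 + 0.307954 = 0.056841.
Q̄ = (S₀/π) × [bracket] = (1361/π) × 0.056841 = 24.62 W/m².

Q̄ ≈ 24.6 W/m²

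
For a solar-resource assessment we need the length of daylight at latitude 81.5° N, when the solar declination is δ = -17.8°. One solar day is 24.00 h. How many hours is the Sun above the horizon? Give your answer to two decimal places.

0.00 h

cos h₀ = −tan ϕ · tan δ = 2.1483 ≥ 1, so the Sun never rises (polar night) and h₀ = 0.
Daylight = 2h₀/(2π) × 24.00 h = (0.0000/π) × 24.00 = 0.00 h.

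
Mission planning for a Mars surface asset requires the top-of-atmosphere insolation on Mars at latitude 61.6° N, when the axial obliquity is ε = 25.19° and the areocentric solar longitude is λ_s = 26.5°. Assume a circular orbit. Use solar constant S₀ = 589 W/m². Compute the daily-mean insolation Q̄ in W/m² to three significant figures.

sin δ = sin 25.19° × sin 26.5° = 0.18991, so δ = +10.948°.
cos H₀ = −tan(+61.6°) tan(+10.948°) = -0.3577, H₀ = 1.9366 rad.
Bracket: H₀ sin φ sin δ + cos φ cos δ sin H₀ = 1.9366×0.87965×0.18991 + 0.47562×0.98180×0.93382 = 0.323517 + 0.436060 = 0.759577.
Q̄ = (S₀/π) × [bracket] = (589/π) × 0.759577 = 142.4 W/m².

Q̄ ≈ 142 W/m²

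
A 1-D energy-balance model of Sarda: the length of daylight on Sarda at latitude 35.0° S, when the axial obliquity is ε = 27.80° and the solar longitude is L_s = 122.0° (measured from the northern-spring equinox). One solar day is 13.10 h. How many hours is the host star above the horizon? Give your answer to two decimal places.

Solar declination: sin δ = sin ε · sin L_s = sin 27.80° × sin 122.0° = 0.39552, so δ = +23.298°.
cos h₀ = −tan ϕ · tan δ = −tan(-35.0°) × tan(+23.298°) = 0.3015, so h₀ = 1.2645 rad = 72.45°.
Daylight = 2h₀/(2π) × 13.10 h = (1.2645/π) × 13.10 = 5.27 h.

5.27 h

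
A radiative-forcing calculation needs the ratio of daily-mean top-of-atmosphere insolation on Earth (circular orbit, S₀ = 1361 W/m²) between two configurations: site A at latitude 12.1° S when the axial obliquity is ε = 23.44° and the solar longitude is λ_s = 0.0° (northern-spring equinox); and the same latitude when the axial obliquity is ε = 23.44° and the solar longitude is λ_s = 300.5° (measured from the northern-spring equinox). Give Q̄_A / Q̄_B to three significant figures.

— Configuration A (φ=-12.1°):
Solar declination: sin δ = sin ε · sin λ_s = sin 23.44° × sin 0.0° = 0.00000, so δ = +0.000°.
cos H₀ = −tan(-12.1°) tan(+0.000°) = 0.0000, H₀ = 1.5708 rad.
Bracket: H₀ sin φ sin δ + cos φ cos δ sin H₀ = 1.5708×-0.20962×0.00000 + 0.97778×1.00000×1.00000 = -0.000000 + 0.977780 = 0.977780.
Q̄ = (S₀/π) × [bracket] = (1361/π) × 0.977780 = 423.59 W/m².
— Configuration B (φ=-12.1°):
Solar declination: sin δ = sin ε · sin λ_s = sin 23.44° × sin 300.5° = -0.34275, so δ = -20.044°.
cos H₀ = −tan(-12.1°) tan(-20.044°) = -0.0782, H₀ = 1.6491 rad.
Bracket: H₀ sin φ sin δ + cos φ cos δ sin H₀ = 1.6491×-0.20962×-0.34275 + 0.97778×0.93943×0.99694 = 0.118483 + 0.915745 = 1.034228.
Q̄ = (S₀/π) × [bracket] = (1361/π) × 1.034228 = 448.05 W/m².
Ratio Q̄_A / Q̄_B = 423.59 / 448.05 = 0.9454.

Q̄_A / Q̄_B ≈ 0.945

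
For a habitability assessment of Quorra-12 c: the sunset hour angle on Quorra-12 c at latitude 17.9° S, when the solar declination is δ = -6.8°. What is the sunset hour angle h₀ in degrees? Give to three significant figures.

h₀ = 92.2°

cos h₀ = −tan ϕ · tan δ = −tan(-17.9°) × tan(-6.800°) = -0.0385, so h₀ = 1.6093 rad = 92.21°.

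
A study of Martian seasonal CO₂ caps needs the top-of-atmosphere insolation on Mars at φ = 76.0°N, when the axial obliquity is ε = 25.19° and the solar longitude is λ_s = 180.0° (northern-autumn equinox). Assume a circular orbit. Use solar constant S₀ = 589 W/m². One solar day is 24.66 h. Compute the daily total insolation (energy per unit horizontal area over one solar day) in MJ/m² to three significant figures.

Solar declination: sin δ = sin ε · sin λ_s = sin 25.19° × sin 180.0° = 0.00000, so δ = +0.000°.
cos H₀ = −tan(+76.0°) tan(+0.000°) = -0.0000, H₀ = 1.5708 rad.
Bracket: H₀ sin φ sin δ + cos φ cos δ sin H₀ = 1.5708×0.97030×0.00000 + 0.24192×1.00000×1.00000 = 0.000000 + 0.241920 = 0.241920.
Q̄ = (S₀/π) × [bracket] = (589/π) × 0.241920 = 45.356 W/m².
Daily total = Q̄ × 24.66 h × 3600 s/h = 45.356 × 24.66 × 3600 / 10⁶ = 4.027 MJ/m².

4.03 MJ/m²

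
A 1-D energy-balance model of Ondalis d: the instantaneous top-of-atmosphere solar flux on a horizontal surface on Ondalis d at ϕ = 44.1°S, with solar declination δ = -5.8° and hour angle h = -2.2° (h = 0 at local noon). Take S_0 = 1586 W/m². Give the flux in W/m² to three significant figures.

1.24e+03 W/m²

cos θ_z = sin ϕ sin δ + cos ϕ cos δ cos h = 0.070326 + 0.713923 = 0.784249.
Flux = S_0 · cos θ_z = 1586 × 0.784249 = 1244 W/m².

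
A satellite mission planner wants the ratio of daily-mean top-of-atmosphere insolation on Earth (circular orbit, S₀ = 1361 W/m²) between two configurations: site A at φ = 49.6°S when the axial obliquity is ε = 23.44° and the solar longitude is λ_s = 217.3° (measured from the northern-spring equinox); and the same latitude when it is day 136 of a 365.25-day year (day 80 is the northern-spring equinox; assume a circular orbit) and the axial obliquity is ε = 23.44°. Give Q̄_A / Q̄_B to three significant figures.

Q̄_A / Q̄_B ≈ 3.46

— Configuration A (φ=-49.6°):
Solar declination: sin δ = sin ε · sin λ_s = sin 23.44° × sin 217.3° = -0.24106, so δ = -13.949°.
cos H₀ = −tan(-49.6°) tan(-13.949°) = -0.2918, H₀ = 1.8670 rad.
Bracket: H₀ sin φ sin δ + cos φ cos δ sin H₀ = 1.8670×-0.76154×-0.24106 + 0.64812×0.97051×0.95647 = 0.342738 + 0.601626 = 0.944364.
Q̄ = (S₀/π) × [bracket] = (1361/π) × 0.944364 = 409.12 W/m².
— Configuration B (φ=-49.6°):
Solar longitude: λ_s = 360° × (136 − 80)/365.25 = 55.195°.
sin δ = sin 23.44° × sin 55.195° = 0.32662, so δ = +19.064°.
cos H₀ = −tan(-49.6°) tan(+19.064°) = 0.4061, H₀ = 1.1527 rad.
Bracket: H₀ sin φ sin δ + cos φ cos δ sin H₀ = 1.1527×-0.76154×0.32662 + 0.64812×0.94515×0.91385 = -0.286716 + 0.559798 = 0.273082.
Q̄ = (S₀/π) × [bracket] = (1361/π) × 0.273082 = 118.30 W/m².
Ratio Q̄_A / Q̄_B = 409.12 / 118.30 = 3.458.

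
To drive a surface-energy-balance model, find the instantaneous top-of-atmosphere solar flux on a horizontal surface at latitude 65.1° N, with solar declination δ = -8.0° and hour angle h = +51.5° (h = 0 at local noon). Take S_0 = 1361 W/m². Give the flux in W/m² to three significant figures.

cos θ_z = sin ϕ sin δ + cos ϕ cos δ cos h = -0.126236 + 0.259550 = 0.133314.
Flux = S_0 · cos θ_z = 1361 × 0.133314 = 181.4 W/m².

181 W/m²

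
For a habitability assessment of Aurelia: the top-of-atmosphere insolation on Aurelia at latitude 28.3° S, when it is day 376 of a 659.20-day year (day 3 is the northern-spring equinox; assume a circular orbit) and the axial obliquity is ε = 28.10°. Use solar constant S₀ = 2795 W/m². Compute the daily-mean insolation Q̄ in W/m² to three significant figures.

Q̄ ≈ 899 W/m²

Solar longitude: λ_s = 360° × (376 − 3)/659.20 = 203.701°.
sin δ = sin 28.10° × sin 203.701° = -0.18933, so δ = -10.914°.
cos H₀ = −tan(-28.3°) tan(-10.914°) = -0.1038, H₀ = 1.6748 rad.
Bracket: H₀ sin φ sin δ + cos φ cos δ sin H₀ = 1.6748×-0.47409×-0.18933 + 0.88048×0.98191×0.99460 = 0.150329 + 0.859884 = 1.010213.
Q̄ = (S₀/π) × [bracket] = (2795/π) × 1.010213 = 898.8 W/m².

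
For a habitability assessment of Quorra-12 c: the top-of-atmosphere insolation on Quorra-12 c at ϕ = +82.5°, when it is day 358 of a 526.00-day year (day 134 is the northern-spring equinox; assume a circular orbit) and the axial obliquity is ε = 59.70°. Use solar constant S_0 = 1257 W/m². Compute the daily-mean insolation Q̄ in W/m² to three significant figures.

Q̄ ≈ 483 W/m²

Solar longitude: L_s = 360° × (358 − 134)/526.00 = 153.308°.
sin δ = sin 59.70° × sin 153.308° = 0.38783, so δ = +22.820°.
cos h₀ = −tan(+82.5°) tan(+22.820°) = -3.1960 ≤ −1 ⇒ polar day, h₀ = π.
Bracket: h₀ sin ϕ sin δ + cos ϕ cos δ sin h₀ = 3.1416×0.99144×0.38783 + 0.13053×0.92173×0.00000 = 1.207977 + 0.000000 = 1.207977.
Q̄ = (S_0/π) × [bracket] = (1257/π) × 1.207977 = 483.3 W/m².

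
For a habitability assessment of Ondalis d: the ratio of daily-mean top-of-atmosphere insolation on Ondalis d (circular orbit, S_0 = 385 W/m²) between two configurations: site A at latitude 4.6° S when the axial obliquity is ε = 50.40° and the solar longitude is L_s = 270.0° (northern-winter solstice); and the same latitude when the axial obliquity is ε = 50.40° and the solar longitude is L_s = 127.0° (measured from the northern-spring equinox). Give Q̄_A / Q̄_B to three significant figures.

Q̄_A / Q̄_B ≈ 1.04

— Configuration A (ϕ=-4.6°):
Solar declination: sin δ = sin ε · sin L_s = sin 50.40° × sin 270.0° = -0.77051, so δ = -50.400°.
cos h₀ = −tan(-4.6°) tan(-50.400°) = -0.0973, h₀ = 1.6682 rad.
Bracket: h₀ sin ϕ sin δ + cos ϕ cos δ sin h₀ = 1.6682×-0.08020×-0.77051 + 0.99678×0.63742×0.99526 = 0.103086 + 0.632356 = 0.735442.
Q̄ = (S_0/π) × [bracket] = (385/π) × 0.735442 = 90.128 W/m².
— Configuration B (ϕ=-4.6°):
Solar declination: sin δ = sin ε · sin L_s = sin 50.40° × sin 127.0° = 0.61536, so δ = +37.978°.
cos h₀ = −tan(-4.6°) tan(+37.978°) = 0.0628, h₀ = 1.5079 rad.
Bracket: h₀ sin ϕ sin δ + cos ϕ cos δ sin h₀ = 1.5079×-0.08020×0.61536 + 0.99678×0.78825×0.99803 = -0.074418 + 0.784164 = 0.709746.
Q̄ = (S_0/π) × [bracket] = (385/π) × 0.709746 = 86.979 W/m².
Ratio Q̄_A / Q̄_B = 90.128 / 86.979 = 1.036.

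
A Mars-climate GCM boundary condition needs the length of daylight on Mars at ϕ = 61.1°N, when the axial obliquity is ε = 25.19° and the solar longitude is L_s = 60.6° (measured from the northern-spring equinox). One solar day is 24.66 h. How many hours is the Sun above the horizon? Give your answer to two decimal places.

18.68 h

Solar declination: sin δ = sin ε · sin L_s = sin 25.19° × sin 60.6° = 0.37081, so δ = +21.765°.
cos h₀ = −tan ϕ · tan δ = −tan(+61.1°) × tan(+21.765°) = -0.7233, so h₀ = 2.3793 rad = 136.33°.
Daylight = 2h₀/(2π) × 24.66 h = (2.3793/π) × 24.66 = 18.68 h.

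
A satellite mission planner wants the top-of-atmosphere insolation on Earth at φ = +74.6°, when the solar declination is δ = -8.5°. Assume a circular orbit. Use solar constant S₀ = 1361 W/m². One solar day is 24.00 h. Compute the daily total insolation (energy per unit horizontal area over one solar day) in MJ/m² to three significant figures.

cos H₀ = −tan(+74.6°) tan(-8.500°) = 0.5426, H₀ = 0.9973 rad.
Bracket: H₀ sin φ sin δ + cos φ cos δ sin H₀ = 0.9973×0.96410×-0.14781 + 0.26556×0.98902×0.84001 = -0.142119 + 0.220624 = 0.078505.
Q̄ = (S₀/π) × [bracket] = (1361/π) × 0.078505 = 34.010 W/m².
Daily total = Q̄ × 24.00 h × 3600 s/h = 34.010 × 24.00 × 3600 / 10⁶ = 2.938 MJ/m².

2.94 MJ/m²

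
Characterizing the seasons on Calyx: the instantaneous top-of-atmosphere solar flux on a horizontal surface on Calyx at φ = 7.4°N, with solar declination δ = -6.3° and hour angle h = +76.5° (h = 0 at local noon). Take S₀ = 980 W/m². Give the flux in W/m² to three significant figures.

212 W/m²

cos θ_z = sin φ sin δ + cos φ cos δ cos h = -0.014133 + 0.230103 = 0.215970.
Flux = S₀ · cos θ_z = 980 × 0.215970 = 211.7 W/m².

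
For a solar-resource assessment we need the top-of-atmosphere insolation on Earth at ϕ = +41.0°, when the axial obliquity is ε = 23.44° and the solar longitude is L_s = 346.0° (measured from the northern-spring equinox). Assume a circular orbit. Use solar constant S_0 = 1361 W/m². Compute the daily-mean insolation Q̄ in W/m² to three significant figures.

Q̄ ≈ 284 W/m²

Solar declination: sin δ = sin ε · sin L_s = sin 23.44° × sin 346.0° = -0.09623, so δ = -5.522°.
cos h₀ = −tan(+41.0°) tan(-5.522°) = 0.0840, h₀ = 1.4867 rad.
Bracket: h₀ sin ϕ sin δ + cos ϕ cos δ sin h₀ = 1.4867×0.65606×-0.09623 + 0.75471×0.99536×0.99646 = -0.093859 + 0.748549 = 0.654690.
Q̄ = (S_0/π) × [bracket] = (1361/π) × 0.654690 = 283.6 W/m².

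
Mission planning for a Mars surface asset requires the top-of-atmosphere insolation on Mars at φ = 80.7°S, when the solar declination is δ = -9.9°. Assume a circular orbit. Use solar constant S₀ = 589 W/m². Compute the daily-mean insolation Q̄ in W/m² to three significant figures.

cos H₀ = −tan(-80.7°) tan(-9.900°) = -1.0658 ≤ −1 ⇒ polar day, H₀ = π.
Bracket: H₀ sin φ sin δ + cos φ cos δ sin H₀ = 3.1416×-0.98686×-0.17193 + 0.16160×0.98511×0.00000 = 0.533038 + 0.000000 = 0.533038.
Q̄ = (S₀/π) × [bracket] = (589/π) × 0.533038 = 99.94 W/m².

Q̄ ≈ 99.9 W/m²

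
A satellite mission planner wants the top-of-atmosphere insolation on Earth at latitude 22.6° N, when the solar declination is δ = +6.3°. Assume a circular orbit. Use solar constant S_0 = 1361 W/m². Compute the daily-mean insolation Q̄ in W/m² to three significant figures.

Q̄ ≈ 427 W/m²

cos h₀ = −tan(+22.6°) tan(+6.300°) = -0.0460, h₀ = 1.6168 rad.
Bracket: h₀ sin ϕ sin δ + cos ϕ cos δ sin h₀ = 1.6168×0.38430×0.10973 + 0.92321×0.99396×0.99894 = 0.068179 + 0.916661 = 0.984840.
Q̄ = (S_0/π) × [bracket] = (1361/π) × 0.984840 = 426.7 W/m².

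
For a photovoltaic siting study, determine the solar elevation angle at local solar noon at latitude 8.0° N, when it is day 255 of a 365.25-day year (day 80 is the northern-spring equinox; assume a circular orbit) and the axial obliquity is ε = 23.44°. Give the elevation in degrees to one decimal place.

Solar longitude: λ_s = 360° × (255 − 80)/365.25 = 172.485°.
sin δ = sin 23.44° × sin 172.485° = 0.05203, so δ = +2.982°.
At local noon the hour angle is zero, so the zenith angle equals |φ − δ| = |+8.0° − (+2.982°)| = 5.018°.
Elevation = 90° − 5.018° = 85.0°.

85.0°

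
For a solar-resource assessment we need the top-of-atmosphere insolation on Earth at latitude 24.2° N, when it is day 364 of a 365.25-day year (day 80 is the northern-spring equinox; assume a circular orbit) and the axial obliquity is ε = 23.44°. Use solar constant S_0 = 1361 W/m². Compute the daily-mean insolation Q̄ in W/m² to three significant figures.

Solar longitude: L_s = 360° × (364 − 80)/365.25 = 279.918°.
sin δ = sin 23.44° × sin 279.918° = -0.39184, so δ = -23.069°.
cos h₀ = −tan(+24.2°) tan(-23.069°) = 0.1914, h₀ = 1.3782 rad.
Bracket: h₀ sin ϕ sin δ + cos ϕ cos δ sin h₀ = 1.3782×0.40992×-0.39184 + 0.91212×0.92003×0.98151 = -0.221371 + 0.823661 = 0.602290.
Q̄ = (S_0/π) × [bracket] = (1361/π) × 0.602290 = 260.9 W/m².

Q̄ ≈ 261 W/m²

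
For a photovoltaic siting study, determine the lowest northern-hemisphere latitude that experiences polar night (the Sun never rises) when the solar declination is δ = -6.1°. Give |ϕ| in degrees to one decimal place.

|ϕ| = 83.9°

Polar night requires cos h₀ = −tan ϕ tan δ ≥ 1, i.e. tan ϕ tan δ ≤ −1.
The boundary is |tan ϕ| · |tan δ| = 1, so |ϕ| = 90° − |δ| = 90° − 6.1° = 83.9° in the northern hemisphere.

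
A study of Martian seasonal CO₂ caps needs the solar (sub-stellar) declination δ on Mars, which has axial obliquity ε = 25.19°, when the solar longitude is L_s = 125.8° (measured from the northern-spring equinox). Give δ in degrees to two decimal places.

δ = +20.19°

sin δ = sin ε · sin L_s = sin 25.19° × sin 125.8° = 0.345206.
δ = arcsin(0.345206) = +20.19°.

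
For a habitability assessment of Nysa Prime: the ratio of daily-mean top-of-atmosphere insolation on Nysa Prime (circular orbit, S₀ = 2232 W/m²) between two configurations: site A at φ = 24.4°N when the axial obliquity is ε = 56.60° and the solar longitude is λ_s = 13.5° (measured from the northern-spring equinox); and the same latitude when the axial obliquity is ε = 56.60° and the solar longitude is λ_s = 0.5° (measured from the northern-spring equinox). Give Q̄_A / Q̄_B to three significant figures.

— Configuration A (φ=+24.4°):
Solar declination: sin δ = sin ε · sin λ_s = sin 56.60° × sin 13.5° = 0.19489, so δ = +11.238°.
cos H₀ = −tan(+24.4°) tan(+11.238°) = -0.0901, H₀ = 1.6611 rad.
Bracket: H₀ sin φ sin δ + cos φ cos δ sin H₀ = 1.6611×0.41310×0.19489 + 0.91068×0.98082×0.99593 = 0.133734 + 0.889578 = 1.023312.
Q̄ = (S₀/π) × [bracket] = (2232/π) × 1.023312 = 727.03 W/m².
— Configuration B (φ=+24.4°):
Solar declination: sin δ = sin ε · sin λ_s = sin 56.60° × sin 0.5° = 0.00729, so δ = +0.417°.
cos H₀ = −tan(+24.4°) tan(+0.417°) = -0.0033, H₀ = 1.5741 rad.
Bracket: H₀ sin φ sin δ + cos φ cos δ sin H₀ = 1.5741×0.41310×0.00729 + 0.91068×0.99997×0.99999 = 0.004740 + 0.910644 = 0.915384.
Q̄ = (S₀/π) × [bracket] = (2232/π) × 0.915384 = 650.35 W/m².
Ratio Q̄_A / Q̄_B = 727.03 / 650.35 = 1.118.

Q̄_A / Q̄_B ≈ 1.12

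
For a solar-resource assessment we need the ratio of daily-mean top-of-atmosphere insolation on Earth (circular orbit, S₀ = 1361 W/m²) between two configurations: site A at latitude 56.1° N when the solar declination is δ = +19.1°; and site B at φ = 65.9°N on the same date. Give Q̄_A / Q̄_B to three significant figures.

Q̄_A / Q̄_B ≈ 1.05

— Configuration A (φ=+56.1°):
cos H₀ = −tan(+56.1°) tan(+19.100°) = -0.5153, H₀ = 2.1122 rad.
Bracket: H₀ sin φ sin δ + cos φ cos δ sin H₀ = 2.1122×0.83001×0.32722 + 0.55775×0.94495×0.85700 = 0.573665 + 0.451678 = 1.025343.
Q̄ = (S₀/π) × [bracket] = (1361/π) × 1.025343 = 444.20 W/m².
— Configuration B (φ=+65.9°):
cos H₀ = −tan(+65.9°) tan(+19.100°) = -0.7741, H₀ = 2.4561 rad.
Bracket: H₀ sin φ sin δ + cos φ cos δ sin H₀ = 2.4561×0.91283×0.32722 + 0.40833×0.94495×0.63304 = 0.733628 + 0.244259 = 0.977887.
Q̄ = (S₀/π) × [bracket] = (1361/π) × 0.977887 = 423.64 W/m².
Ratio Q̄_A / Q̄_B = 444.20 / 423.64 = 1.049.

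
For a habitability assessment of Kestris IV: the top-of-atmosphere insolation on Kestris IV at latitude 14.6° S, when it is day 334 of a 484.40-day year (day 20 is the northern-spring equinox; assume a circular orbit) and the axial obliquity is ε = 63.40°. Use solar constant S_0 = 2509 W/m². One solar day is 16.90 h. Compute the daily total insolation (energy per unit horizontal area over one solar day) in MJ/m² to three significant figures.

Solar longitude: L_s = 360° × (334 − 20)/484.40 = 233.361°.
sin δ = sin 63.40° × sin 233.361° = -0.71748, so δ = -45.847°.
cos h₀ = −tan(-14.6°) tan(-45.847°) = -0.2683, h₀ = 1.8424 rad.
Bracket: h₀ sin ϕ sin δ + cos ϕ cos δ sin h₀ = 1.8424×-0.25207×-0.71748 + 0.96771×0.69658×0.96334 = 0.333208 + 0.649375 = 0.982583.
Q̄ = (S_0/π) × [bracket] = (2509/π) × 0.982583 = 784.73 W/m².
Daily total = Q̄ × 16.90 h × 3600 s/h = 784.73 × 16.90 × 3600 / 10⁶ = 47.74 MJ/m².

47.7 MJ/m²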